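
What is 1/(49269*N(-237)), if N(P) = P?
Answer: -1/11676753 ≈ -8.5640e-8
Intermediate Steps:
1/(49269*N(-237)) = 1/(49269*(-237)) = (1/49269)*(-1/237) = -1/11676753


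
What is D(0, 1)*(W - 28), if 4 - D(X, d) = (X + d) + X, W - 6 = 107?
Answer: 255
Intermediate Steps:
W = 113 (W = 6 + 107 = 113)
D(X, d) = 4 - d - 2*X (D(X, d) = 4 - ((X + d) + X) = 4 - (d + 2*X) = 4 + (-d - 2*X) = 4 - d - 2*X)
D(0, 1)*(W - 28) = (4 - 1*1 - 2*0)*(113 - 28) = (4 - 1 + 0)*85 = 3*85 = 255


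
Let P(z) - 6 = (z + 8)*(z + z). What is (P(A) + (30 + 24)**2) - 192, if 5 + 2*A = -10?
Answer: 5445/2 ≈ 2722.5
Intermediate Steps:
A = -15/2 (A = -5/2 + (1/2)*(-10) = -5/2 - 5 = -15/2 ≈ -7.5000)
P(z) = 6 + 2*z*(8 + z) (P(z) = 6 + (z + 8)*(z + z) = 6 + (8 + z)*(2*z) = 6 + 2*z*(8 + z))
(P(A) + (30 + 24)**2) - 192 = ((6 + 2*(-15/2)**2 + 16*(-15/2)) + (30 + 24)**2) - 192 = ((6 + 2*(225/4) - 120) + 54**2) - 192 = ((6 + 225/2 - 120) + 2916) - 192 = (-3/2 + 2916) - 192 = 5829/2 - 192 = 5445/2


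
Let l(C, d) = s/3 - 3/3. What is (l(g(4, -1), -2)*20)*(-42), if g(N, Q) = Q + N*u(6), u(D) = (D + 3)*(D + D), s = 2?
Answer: 280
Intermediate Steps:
u(D) = 2*D*(3 + D) (u(D) = (3 + D)*(2*D) = 2*D*(3 + D))
g(N, Q) = Q + 108*N (g(N, Q) = Q + N*(2*6*(3 + 6)) = Q + N*(2*6*9) = Q + N*108 = Q + 108*N)
l(C, d) = -1/3 (l(C, d) = 2/3 - 3/3 = 2*(1/3) - 3*1/3 = 2/3 - 1 = -1/3)
(l(g(4, -1), -2)*20)*(-42) = -1/3*20*(-42) = -20/3*(-42) = 280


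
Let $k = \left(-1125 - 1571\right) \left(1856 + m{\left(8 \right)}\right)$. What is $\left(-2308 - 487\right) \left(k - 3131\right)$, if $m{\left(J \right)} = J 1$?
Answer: $14054587625$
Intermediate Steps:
$m{\left(J \right)} = J$
$k = -5025344$ ($k = \left(-1125 - 1571\right) \left(1856 + 8\right) = \left(-2696\right) 1864 = -5025344$)
$\left(-2308 - 487\right) \left(k - 3131\right) = \left(-2308 - 487\right) \left(-5025344 - 3131\right) = \left(-2795\right) \left(-5028475\right) = 14054587625$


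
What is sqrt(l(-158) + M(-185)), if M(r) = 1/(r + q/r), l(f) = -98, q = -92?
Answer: 9*I*sqrt(1409658767)/34133 ≈ 9.8998*I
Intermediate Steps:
M(r) = 1/(r - 92/r)
sqrt(l(-158) + M(-185)) = sqrt(-98 - 185/(-92 + (-185)**2)) = sqrt(-98 - 185/(-92 + 34225)) = sqrt(-98 - 185/34133) = sqrt(-3345219/34133) = 9*I*sqrt(1409658767)/34133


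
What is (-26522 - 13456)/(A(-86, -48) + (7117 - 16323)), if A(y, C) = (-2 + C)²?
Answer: 19989/3353 ≈ 5.9615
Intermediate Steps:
(-26522 - 13456)/(A(-86, -48) + (7117 - 16323)) = (-26522 - 13456)/((-2 - 48)² + (7117 - 16323)) = -39978/((-50)² - 9206) = -39978/(2500 - 9206) = -39978/(-6706) = -39978*(-1/6706) = 19989/3353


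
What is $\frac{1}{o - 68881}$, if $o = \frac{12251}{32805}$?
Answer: $- \frac{32805}{2259628954} \approx -1.4518 \cdot 10^{-5}$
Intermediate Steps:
$o = \frac{12251}{32805}$ ($o = 12251 \cdot \frac{1}{32805} = \frac{12251}{32805} \approx 0.37345$)
$\frac{1}{o - 68881} = \frac{1}{\frac{12251}{32805} - 68881} = \frac{1}{- \frac{2259628954}{32805}} = - \frac{32805}{2259628954}$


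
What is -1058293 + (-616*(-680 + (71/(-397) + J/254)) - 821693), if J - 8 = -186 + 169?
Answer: -73660848458/50419 ≈ -1.4610e+6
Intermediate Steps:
J = -9 (J = 8 + (-186 + 169) = 8 - 17 = -9)
-1058293 + (-616*(-680 + (71/(-397) + J/254)) - 821693) = -1058293 + (-616*(-680 + (71/(-397) - 9/254)) - 821693) = -1058293 + (-616*(-680 + (71*(-1/397) - 9*1/254)) - 821693) = -1058293 + (-616*(-680 + (-71/397 - 9/254)) - 821693) = -1058293 + (-616*(-680 - 21607/100838) - 821693) = -1058293 + (-616*(-68591447/100838) - 821693) = -1058293 + (21126165676/50419 - 821693) = -1058293 - 20302773691/50419 = -73660848458/50419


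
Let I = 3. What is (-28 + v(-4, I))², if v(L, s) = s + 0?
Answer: 625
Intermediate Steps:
v(L, s) = s
(-28 + v(-4, I))² = (-28 + 3)² = (-25)² = 625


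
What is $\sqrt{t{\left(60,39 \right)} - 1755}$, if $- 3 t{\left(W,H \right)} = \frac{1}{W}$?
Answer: $\frac{i \sqrt{1579505}}{30} \approx 41.893 i$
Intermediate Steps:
$t{\left(W,H \right)} = - \frac{1}{3 W}$
$\sqrt{t{\left(60,39 \right)} - 1755} = \sqrt{- \frac{1}{3 \cdot 60} - 1755} = \sqrt{\left(- \frac{1}{3}\right) \frac{1}{60} - 1755} = \sqrt{- \frac{1}{180} - 1755} = \sqrt{- \frac{315901}{180}} = \frac{i \sqrt{1579505}}{30}$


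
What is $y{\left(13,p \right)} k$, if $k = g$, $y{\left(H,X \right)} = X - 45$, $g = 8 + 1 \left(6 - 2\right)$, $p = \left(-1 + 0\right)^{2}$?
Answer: $-528$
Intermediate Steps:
$p = 1$ ($p = \left(-1\right)^{2} = 1$)
$g = 12$ ($g = 8 + 1 \cdot 4 = 8 + 4 = 12$)
$y{\left(H,X \right)} = -45 + X$
$k = 12$
$y{\left(13,p \right)} k = \left(-45 + 1\right) 12 = \left(-44\right) 12 = -528$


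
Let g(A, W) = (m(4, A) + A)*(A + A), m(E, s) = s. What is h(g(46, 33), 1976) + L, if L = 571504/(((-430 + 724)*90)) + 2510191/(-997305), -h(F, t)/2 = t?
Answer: -1729742665379/439811505 ≈ -3932.9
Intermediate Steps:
g(A, W) = 4*A² (g(A, W) = (A + A)*(A + A) = (2*A)*(2*A) = 4*A²)
h(F, t) = -2*t
L = 8392402381/439811505 (L = 571504/((294*90)) + 2510191*(-1/997305) = 571504/26460 - 2510191/997305 = 571504*(1/26460) - 2510191/997305 = 142876/6615 - 2510191/997305 = 8392402381/439811505 ≈ 19.082)
h(g(46, 33), 1976) + L = -2*1976 + 8392402381/439811505 = -3952 + 8392402381/439811505 = -1729742665379/439811505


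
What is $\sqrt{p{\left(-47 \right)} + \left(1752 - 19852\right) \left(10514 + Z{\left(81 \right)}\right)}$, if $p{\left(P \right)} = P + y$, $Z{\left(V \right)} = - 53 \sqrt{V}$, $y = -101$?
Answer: $2 i \sqrt{45417462} \approx 13479.0 i$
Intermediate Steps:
$p{\left(P \right)} = -101 + P$ ($p{\left(P \right)} = P - 101 = -101 + P$)
$\sqrt{p{\left(-47 \right)} + \left(1752 - 19852\right) \left(10514 + Z{\left(81 \right)}\right)} = \sqrt{\left(-101 - 47\right) + \left(1752 - 19852\right) \left(10514 - 53 \sqrt{81}\right)} = \sqrt{-148 - 18100 \left(10514 - 477\right)} = \sqrt{-148 - 181669700} = \sqrt{-181669848} = 2 i \sqrt{45417462}$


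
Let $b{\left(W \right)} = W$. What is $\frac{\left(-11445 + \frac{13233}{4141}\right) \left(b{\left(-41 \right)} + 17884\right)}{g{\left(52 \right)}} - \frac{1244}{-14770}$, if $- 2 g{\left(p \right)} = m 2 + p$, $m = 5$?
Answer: $\frac{6243356442270922}{948019835} \approx 6.5857 \cdot 10^{6}$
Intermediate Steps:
$g{\left(p \right)} = -5 - \frac{p}{2}$ ($g{\left(p \right)} = - \frac{5 \cdot 2 + p}{2} = - \frac{10 + p}{2} = -5 - \frac{p}{2}$)
$\frac{\left(-11445 + \frac{13233}{4141}\right) \left(b{\left(-41 \right)} + 17884\right)}{g{\left(52 \right)}} - \frac{1244}{-14770} = \frac{\left(-11445 + \frac{13233}{4141}\right) \left(-41 + 17884\right)}{-5 - 26} - \frac{1244}{-14770} = \frac{\left(-11445 + 13233 \cdot \frac{1}{4141}\right) 17843}{-5 - 26} - - \frac{622}{7385} = \frac{\left(-11445 + \frac{13233}{4141}\right) 17843}{-31} + \frac{622}{7385} = \left(- \frac{47380512}{4141}\right) 17843 \left(- \frac{1}{31}\right) + \frac{622}{7385} = \left(- \frac{845410475616}{4141}\right) \left(- \frac{1}{31}\right) + \frac{622}{7385} = \frac{845410475616}{128371} + \frac{622}{7385} = \frac{6243356442270922}{948019835}$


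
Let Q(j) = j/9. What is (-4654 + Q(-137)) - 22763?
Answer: -246890/9 ≈ -27432.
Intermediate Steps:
Q(j) = j/9 (Q(j) = j*(⅑) = j/9)
(-4654 + Q(-137)) - 22763 = (-4654 + (⅑)*(-137)) - 22763 = (-4654 - 137/9) - 22763 = -42023/9 - 22763 = -246890/9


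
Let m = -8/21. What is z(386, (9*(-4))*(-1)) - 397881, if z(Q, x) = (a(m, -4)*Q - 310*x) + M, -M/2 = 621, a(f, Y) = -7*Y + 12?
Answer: -394843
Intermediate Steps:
m = -8/21 (m = -8*1/21 = -8/21 ≈ -0.38095)
a(f, Y) = 12 - 7*Y
M = -1242 (M = -2*621 = -1242)
z(Q, x) = -1242 - 310*x + 40*Q (z(Q, x) = ((12 - 7*(-4))*Q - 310*x) - 1242 = ((12 + 28)*Q - 310*x) - 1242 = (40*Q - 310*x) - 1242 = (-310*x + 40*Q) - 1242 = -1242 - 310*x + 40*Q)
z(386, (9*(-4))*(-1)) - 397881 = (-1242 - 310*9*(-4)*(-1) + 40*386) - 397881 = (-1242 - (-11160)*(-1) + 15440) - 397881 = (-1242 - 310*36 + 15440) - 397881 = (-1242 - 11160 + 15440) - 397881 = 3038 - 397881 = -394843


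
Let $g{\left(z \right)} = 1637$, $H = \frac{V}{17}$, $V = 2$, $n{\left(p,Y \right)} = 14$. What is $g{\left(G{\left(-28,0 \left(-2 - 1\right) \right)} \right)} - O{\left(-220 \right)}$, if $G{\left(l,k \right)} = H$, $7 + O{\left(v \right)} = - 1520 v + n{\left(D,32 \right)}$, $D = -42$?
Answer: $-332770$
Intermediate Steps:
$O{\left(v \right)} = 7 - 1520 v$ ($O{\left(v \right)} = -7 - \left(-14 + 1520 v\right) = 7 - 1520 v$)
$H = \frac{2}{17} \approx 0.11765$
$G{\left(l,k \right)} = \frac{2}{17}$
$g{\left(G{\left(-28,0 \left(-2 - 1\right) \right)} \right)} - O{\left(-220 \right)} = 1637 - \left(7 - -334400\right) = 1637 - \left(7 + 334400\right) = 1637 - 334407 = -332770$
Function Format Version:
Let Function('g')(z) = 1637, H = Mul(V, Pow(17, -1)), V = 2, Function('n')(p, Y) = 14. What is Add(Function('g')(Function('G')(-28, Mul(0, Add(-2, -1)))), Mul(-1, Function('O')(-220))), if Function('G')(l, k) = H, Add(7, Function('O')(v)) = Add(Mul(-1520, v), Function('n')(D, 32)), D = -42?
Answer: -332770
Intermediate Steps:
Function('O')(v) = Add(7, Mul(-1520, v)) (Function('O')(v) = Add(-7, Add(Mul(-1520, v), 14)) = Add(-7, Add(14, Mul(-1520, v))) = Add(7, Mul(-1520, v)))
H = Rational(2, 17) (H = Mul(2, Pow(17, -1)) = Mul(2, Rational(1, 17)) = Rational(2, 17) ≈ 0.11765)
Function('G')(l, k) = Rational(2, 17)
Add(Function('g')(Function('G')(-28, Mul(0, Add(-2, -1)))), Mul(-1, Function('O')(-220))) = Add(1637, Mul(-1, Add(7, Mul(-1520, -220)))) = Add(1637, Mul(-1, Add(7, 334400))) = Add(1637, Mul(-1, 334407)) = Add(1637, -334407) = -332770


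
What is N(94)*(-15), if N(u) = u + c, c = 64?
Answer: -2370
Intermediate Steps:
N(u) = 64 + u (N(u) = u + 64 = 64 + u)
N(94)*(-15) = (64 + 94)*(-15) = 158*(-15) = -2370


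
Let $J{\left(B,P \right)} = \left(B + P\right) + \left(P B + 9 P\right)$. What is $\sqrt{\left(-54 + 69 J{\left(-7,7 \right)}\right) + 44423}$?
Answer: $\sqrt{45335} \approx 212.92$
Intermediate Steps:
$J{\left(B,P \right)} = B + 10 P + B P$ ($J{\left(B,P \right)} = \left(B + P\right) + \left(B P + 9 P\right) = \left(B + P\right) + \left(9 P + B P\right) = B + 10 P + B P$)
$\sqrt{\left(-54 + 69 J{\left(-7,7 \right)}\right) + 44423} = \sqrt{\left(-54 + 69 \left(-7 + 10 \cdot 7 - 49\right)\right) + 44423} = \sqrt{\left(-54 + 69 \left(-7 + 70 - 49\right)\right) + 44423} = \sqrt{\left(-54 + 69 \cdot 14\right) + 44423} = \sqrt{\left(-54 + 966\right) + 44423} = \sqrt{912 + 44423} = \sqrt{45335}$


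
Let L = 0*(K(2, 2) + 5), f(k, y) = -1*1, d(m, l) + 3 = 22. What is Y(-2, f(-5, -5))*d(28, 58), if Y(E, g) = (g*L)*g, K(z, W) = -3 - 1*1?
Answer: 0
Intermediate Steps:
d(m, l) = 19 (d(m, l) = -3 + 22 = 19)
K(z, W) = -4 (K(z, W) = -3 - 1 = -4)
f(k, y) = -1
L = 0 (L = 0*(-4 + 5) = 0*1 = 0)
Y(E, g) = 0 (Y(E, g) = (g*0)*g = 0*g = 0)
Y(-2, f(-5, -5))*d(28, 58) = 0*19 = 0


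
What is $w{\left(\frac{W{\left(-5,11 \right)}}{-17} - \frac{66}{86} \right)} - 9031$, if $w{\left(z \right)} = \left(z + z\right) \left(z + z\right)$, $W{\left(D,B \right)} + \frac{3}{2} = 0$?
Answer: $- \frac{4824828142}{534361} \approx -9029.2$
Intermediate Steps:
$W{\left(D,B \right)} = - \frac{3}{2}$ ($W{\left(D,B \right)} = - \frac{3}{2} + 0 = - \frac{3}{2}$)
$w{\left(z \right)} = 4 z^{2}$ ($w{\left(z \right)} = 2 z 2 z = 4 z^{2}$)
$w{\left(\frac{W{\left(-5,11 \right)}}{-17} - \frac{66}{86} \right)} - 9031 = 4 \left(- \frac{3}{2 \left(-17\right)} - \frac{66}{86}\right)^{2} - 9031 = 4 \left(\left(- \frac{3}{2}\right) \left(- \frac{1}{17}\right) - \frac{33}{43}\right)^{2} - 9031 = 4 \left(\frac{3}{34} - \frac{33}{43}\right)^{2} - 9031 = 4 \left(- \frac{993}{1462}\right)^{2} - 9031 = 4 \cdot \frac{986049}{2137444} - 9031 = \frac{986049}{534361} - 9031 = - \frac{4824828142}{534361}$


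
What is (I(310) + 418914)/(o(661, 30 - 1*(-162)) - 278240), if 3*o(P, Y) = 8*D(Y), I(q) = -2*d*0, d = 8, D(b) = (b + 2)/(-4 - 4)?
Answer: -628371/417457 ≈ -1.5052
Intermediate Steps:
D(b) = -1/4 - b/8 (D(b) = (2 + b)/(-8) = (2 + b)*(-1/8) = -1/4 - b/8)
I(q) = 0 (I(q) = -2*8*0 = -16*0 = 0)
o(P, Y) = -2/3 - Y/3 (o(P, Y) = (8*(-1/4 - Y/8))/3 = (-2 - Y)/3 = -2/3 - Y/3)
(I(310) + 418914)/(o(661, 30 - 1*(-162)) - 278240) = (0 + 418914)/((-2/3 - (30 - 1*(-162))/3) - 278240) = 418914/((-2/3 - (30 + 162)/3) - 278240) = 418914/((-2/3 - 1/3*192) - 278240) = 418914/((-2/3 - 64) - 278240) = 418914/(-194/3 - 278240) = 418914/(-834914/3) = 418914*(-3/834914) = -628371/417457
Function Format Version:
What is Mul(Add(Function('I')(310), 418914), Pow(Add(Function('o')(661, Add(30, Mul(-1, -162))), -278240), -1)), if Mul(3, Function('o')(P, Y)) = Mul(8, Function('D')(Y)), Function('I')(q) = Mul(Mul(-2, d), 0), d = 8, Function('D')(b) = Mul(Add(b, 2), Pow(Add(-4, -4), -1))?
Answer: Rational(-628371, 417457) ≈ -1.5052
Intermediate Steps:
Function('D')(b) = Add(Rational(-1, 4), Mul(Rational(-1, 8), b)) (Function('D')(b) = Mul(Add(2, b), Pow(-8, -1)) = Mul(Add(2, b), Rational(-1, 8)) = Add(Rational(-1, 4), Mul(Rational(-1, 8), b)))
Function('I')(q) = 0 (Function('I')(q) = Mul(Mul(-2, 8), 0) = Mul(-16, 0) = 0)
Function('o')(P, Y) = Add(Rational(-2, 3), Mul(Rational(-1, 3), Y)) (Function('o')(P, Y) = Mul(Rational(1, 3), Mul(8, Add(Rational(-1, 4), Mul(Rational(-1, 8), Y)))) = Mul(Rational(1, 3), Add(-2, Mul(-1, Y))) = Add(Rational(-2, 3), Mul(Rational(-1, 3), Y)))
Mul(Add(Function('I')(310), 418914), Pow(Add(Function('o')(661, Add(30, Mul(-1, -162))), -278240), -1)) = Mul(Add(0, 418914), Pow(Add(Add(Rational(-2, 3), Mul(Rational(-1, 3), Add(30, Mul(-1, -162)))), -278240), -1)) = Mul(418914, Pow(Add(Add(Rational(-2, 3), Mul(Rational(-1, 3), Add(30, 162))), -278240), -1)) = Mul(418914, Pow(Add(Add(Rational(-2, 3), Mul(Rational(-1, 3), 192)), -278240), -1)) = Mul(418914, Pow(Add(Add(Rational(-2, 3), -64), -278240), -1)) = Mul(418914, Pow(Add(Rational(-194, 3), -278240), -1)) = Mul(418914, Pow(Rational(-834914, 3), -1)) = Mul(418914, Rational(-3, 834914)) = Rational(-628371, 417457)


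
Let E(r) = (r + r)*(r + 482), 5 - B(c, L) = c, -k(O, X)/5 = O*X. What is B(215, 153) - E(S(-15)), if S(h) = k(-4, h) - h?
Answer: 112080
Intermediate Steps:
k(O, X) = -5*O*X
B(c, L) = 5 - c
S(h) = 19*h (S(h) = -5*(-4)*h - h = 20*h - h = 19*h)
E(r) = 2*r*(482 + r) (E(r) = (2*r)*(482 + r) = 2*r*(482 + r))
B(215, 153) - E(S(-15)) = (5 - 1*215) - 2*19*(-15)*(482 + 19*(-15)) = (5 - 215) - 2*(-285)*(482 - 285) = -210 - 2*(-285)*197 = -210 - 1*(-112290) = -210 + 112290 = 112080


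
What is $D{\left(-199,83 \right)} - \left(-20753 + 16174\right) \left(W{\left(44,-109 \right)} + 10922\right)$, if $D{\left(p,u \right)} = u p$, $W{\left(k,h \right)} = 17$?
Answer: $50073164$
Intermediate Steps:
$D{\left(p,u \right)} = p u$
$D{\left(-199,83 \right)} - \left(-20753 + 16174\right) \left(W{\left(44,-109 \right)} + 10922\right) = \left(-199\right) 83 - \left(-20753 + 16174\right) \left(17 + 10922\right) = -16517 - \left(-4579\right) 10939 = -16517 - -50089681 = -16517 + 50089681 = 50073164$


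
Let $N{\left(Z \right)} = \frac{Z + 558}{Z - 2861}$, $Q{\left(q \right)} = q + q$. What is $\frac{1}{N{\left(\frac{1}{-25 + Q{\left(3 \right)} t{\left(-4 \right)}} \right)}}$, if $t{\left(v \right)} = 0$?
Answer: $- \frac{5502}{1073} \approx -5.1277$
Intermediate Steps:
$Q{\left(q \right)} = 2 q$
$N{\left(Z \right)} = \frac{558 + Z}{-2861 + Z}$
$\frac{1}{N{\left(\frac{1}{-25 + Q{\left(3 \right)} t{\left(-4 \right)}} \right)}} = \frac{1}{\frac{1}{-2861 + \frac{1}{-25 + 2 \cdot 3 \cdot 0}} \left(558 + \frac{1}{-25 + 2 \cdot 3 \cdot 0}\right)} = \frac{1}{\frac{1}{-2861 + \frac{1}{-25 + 6 \cdot 0}} \left(558 + \frac{1}{-25 + 6 \cdot 0}\right)} = \frac{1}{\frac{1}{-2861 + \frac{1}{-25 + 0}} \left(558 + \frac{1}{-25 + 0}\right)} = \frac{1}{\frac{1}{-2861 + \frac{1}{-25}} \left(558 + \frac{1}{-25}\right)} = \frac{1}{\frac{1}{-2861 - \frac{1}{25}} \left(558 - \frac{1}{25}\right)} = \frac{1}{\frac{1}{- \frac{71526}{25}} \cdot \frac{13949}{25}} = \frac{1}{\left(- \frac{25}{71526}\right) \frac{13949}{25}} = \frac{1}{- \frac{1073}{5502}} = - \frac{5502}{1073}$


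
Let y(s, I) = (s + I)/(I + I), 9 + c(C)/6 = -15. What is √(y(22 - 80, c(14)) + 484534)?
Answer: 19*√193277/12 ≈ 696.08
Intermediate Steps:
c(C) = -144 (c(C) = -54 + 6*(-15) = -54 - 90 = -144)
y(s, I) = (I + s)/(2*I) (y(s, I) = (I + s)/((2*I)) = (I + s)*(1/(2*I)) = (I + s)/(2*I))
√(y(22 - 80, c(14)) + 484534) = √((½)*(-144 + (22 - 80))/(-144) + 484534) = √((½)*(-1/144)*(-144 - 58) + 484534) = √((½)*(-1/144)*(-202) + 484534) = √(101/144 + 484534) = √(69772997/144) = 19*√193277/12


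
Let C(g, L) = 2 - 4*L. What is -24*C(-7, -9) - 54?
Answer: -966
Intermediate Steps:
-24*C(-7, -9) - 54 = -24*(2 - 4*(-9)) - 54 = -24*(2 + 36) - 54 = -24*38 - 54 = -912 - 54 = -966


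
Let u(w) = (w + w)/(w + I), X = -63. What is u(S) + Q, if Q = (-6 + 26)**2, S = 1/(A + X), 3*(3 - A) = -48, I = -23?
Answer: 405202/1013 ≈ 400.00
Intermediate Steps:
A = 19 (A = 3 - 1/3*(-48) = 3 + 16 = 19)
S = -1/44 (S = 1/(19 - 63) = 1/(-44) = -1/44 ≈ -0.022727)
Q = 400 (Q = 20**2 = 400)
u(w) = 2*w/(-23 + w) (u(w) = (w + w)/(w - 23) = (2*w)/(-23 + w) = 2*w/(-23 + w))
u(S) + Q = 2*(-1/44)/(-23 - 1/44) + 400 = 2*(-1/44)/(-1013/44) + 400 = 2*(-1/44)*(-44/1013) + 400 = 2/1013 + 400 = 405202/1013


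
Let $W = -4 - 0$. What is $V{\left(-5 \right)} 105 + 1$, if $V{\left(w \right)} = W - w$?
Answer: $106$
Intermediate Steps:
$W = -4$ ($W = -4 + 0 = -4$)
$V{\left(w \right)} = -4 - w$
$V{\left(-5 \right)} 105 + 1 = \left(-4 - -5\right) 105 + 1 = \left(-4 + 5\right) 105 + 1 = 1 \cdot 105 + 1 = 105 + 1 = 106$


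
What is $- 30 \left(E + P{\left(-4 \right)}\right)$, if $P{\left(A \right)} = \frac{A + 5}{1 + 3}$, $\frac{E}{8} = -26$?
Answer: $\frac{12465}{2} \approx 6232.5$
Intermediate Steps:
$E = -208$ ($E = 8 \left(-26\right) = -208$)
$P{\left(A \right)} = \frac{5}{4} + \frac{A}{4}$ ($P{\left(A \right)} = \frac{5 + A}{4} = \left(5 + A\right) \frac{1}{4} = \frac{5}{4} + \frac{A}{4}$)
$- 30 \left(E + P{\left(-4 \right)}\right) = - 30 \left(-208 + \left(\frac{5}{4} + \frac{1}{4} \left(-4\right)\right)\right) = - 30 \left(-208 + \left(\frac{5}{4} - 1\right)\right) = - 30 \left(-208 + \frac{1}{4}\right) = \left(-30\right) \left(- \frac{831}{4}\right) = \frac{12465}{2}$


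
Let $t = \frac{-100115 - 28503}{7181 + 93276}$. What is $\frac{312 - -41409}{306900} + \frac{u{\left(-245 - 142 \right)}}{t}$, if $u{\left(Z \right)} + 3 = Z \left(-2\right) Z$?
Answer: $\frac{219879292138259}{939830100} \approx 2.3396 \cdot 10^{5}$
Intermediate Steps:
$u{\left(Z \right)} = -3 - 2 Z^{2}$ ($u{\left(Z \right)} = -3 + Z \left(-2\right) Z = -3 + - 2 Z Z = -3 - 2 Z^{2}$)
$t = - \frac{18374}{14351}$ ($t = - \frac{128618}{100457} = \left(-128618\right) \frac{1}{100457} = - \frac{18374}{14351} \approx -1.2803$)
$\frac{312 - -41409}{306900} + \frac{u{\left(-245 - 142 \right)}}{t} = \frac{312 - -41409}{306900} + \frac{-3 - 2 \left(-245 - 142\right)^{2}}{- \frac{18374}{14351}} = \left(312 + 41409\right) \frac{1}{306900} + \left(-3 - 2 \left(-387\right)^{2}\right) \left(- \frac{14351}{18374}\right) = 41721 \cdot \frac{1}{306900} + \left(-3 - 299538\right) \left(- \frac{14351}{18374}\right) = \frac{13907}{102300} + \left(-3 - 299538\right) \left(- \frac{14351}{18374}\right) = \frac{13907}{102300} - - \frac{4298712891}{18374} = \frac{13907}{102300} + \frac{4298712891}{18374} = \frac{219879292138259}{939830100}$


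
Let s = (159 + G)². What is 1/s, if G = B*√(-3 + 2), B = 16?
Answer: 25025/652138369 - 5088*I/652138369 ≈ 3.8374e-5 - 7.802e-6*I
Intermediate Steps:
G = 16*I (G = 16*√(-3 + 2) = 16*√(-1) = 16*I ≈ 16.0*I)
s = (159 + 16*I)² ≈ 25025.0 + 5088.0*I
1/s = 1/(25025 + 5088*I) = (25025 - 5088*I)/652138369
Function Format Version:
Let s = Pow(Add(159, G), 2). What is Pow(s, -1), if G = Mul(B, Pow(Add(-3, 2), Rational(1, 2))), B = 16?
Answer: Add(Rational(25025, 652138369), Mul(Rational(-5088, 652138369), I)) ≈ Add(3.8374e-5, Mul(-7.8020e-6, I))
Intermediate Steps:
G = Mul(16, I) (G = Mul(16, Pow(Add(-3, 2), Rational(1, 2))) = Mul(16, Pow(-1, Rational(1, 2))) = Mul(16, I) ≈ Mul(16.000, I))
s = Pow(Add(159, Mul(16, I)), 2) ≈ Add(25025., Mul(5088.0, I))
Pow(s, -1) = Pow(Add(25025, Mul(5088, I)), -1) = Mul(Rational(1, 652138369), Add(25025, Mul(-5088, I)))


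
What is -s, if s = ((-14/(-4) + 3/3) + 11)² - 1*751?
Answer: 2043/4 ≈ 510.75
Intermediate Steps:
s = -2043/4 (s = ((-14*(-¼) + 3*(⅓)) + 11)² - 751 = ((7/2 + 1) + 11)² - 751 = (9/2 + 11)² - 751 = (31/2)² - 751 = 961/4 - 751 = -2043/4 ≈ -510.75)
-s = -1*(-2043/4) = 2043/4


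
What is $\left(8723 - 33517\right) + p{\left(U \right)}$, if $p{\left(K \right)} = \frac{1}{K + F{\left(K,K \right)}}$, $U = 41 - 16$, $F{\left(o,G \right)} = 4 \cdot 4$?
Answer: $- \frac{1016553}{41} \approx -24794.0$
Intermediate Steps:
$F{\left(o,G \right)} = 16$
$U = 25$ ($U = 41 - 16 = 25$)
$p{\left(K \right)} = \frac{1}{16 + K}$ ($p{\left(K \right)} = \frac{1}{K + 16} = \frac{1}{16 + K}$)
$\left(8723 - 33517\right) + p{\left(U \right)} = \left(8723 - 33517\right) + \frac{1}{16 + 25} = -24794 + \frac{1}{41} = - \frac{1016553}{41}$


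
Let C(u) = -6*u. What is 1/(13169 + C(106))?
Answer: 1/12533 ≈ 7.9789e-5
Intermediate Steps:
1/(13169 + C(106)) = 1/(13169 - 6*106) = 1/(13169 - 636) = 1/12533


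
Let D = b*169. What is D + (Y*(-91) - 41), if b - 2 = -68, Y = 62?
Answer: -16837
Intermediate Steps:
b = -66 (b = 2 - 68 = -66)
D = -11154 (D = -66*169 = -11154)
D + (Y*(-91) - 41) = -11154 + (62*(-91) - 41) = -11154 + (-5642 - 41) = -11154 - 5683 = -16837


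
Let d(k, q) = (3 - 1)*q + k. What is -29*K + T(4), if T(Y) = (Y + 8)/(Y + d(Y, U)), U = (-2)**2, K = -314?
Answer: 36427/4 ≈ 9106.8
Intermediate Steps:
U = 4
d(k, q) = k + 2*q (d(k, q) = 2*q + k = k + 2*q)
T(Y) = (8 + Y)/(8 + 2*Y) (T(Y) = (Y + 8)/(Y + (Y + 2*4)) = (8 + Y)/(Y + (Y + 8)) = (8 + Y)/(Y + (8 + Y)) = (8 + Y)/(8 + 2*Y))
-29*K + T(4) = -29*(-314) + (8 + 4)/(2*(4 + 4)) = 9106 + (1/2)*12/8 = 9106 + (1/2)*(1/8)*12 = 9106 + 3/4 = 36427/4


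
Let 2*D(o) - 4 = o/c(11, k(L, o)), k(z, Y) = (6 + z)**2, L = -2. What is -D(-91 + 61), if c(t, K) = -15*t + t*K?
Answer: -7/11 ≈ -0.63636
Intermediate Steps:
c(t, K) = -15*t + K*t
D(o) = 2 + o/22 (D(o) = 2 + (o/((11*(-15 + (6 - 2)**2))))/2 = 2 + (o/((11*(-15 + 4**2))))/2 = 2 + (o/((11*(-15 + 16))))/2 = 2 + (o/((11*1)))/2 = 2 + (o/11)/2 = 2 + o/22)
-D(-91 + 61) = -(2 + (-91 + 61)/22) = -(2 + (1/22)*(-30)) = -(2 - 15/11) = -1*7/11 = -7/11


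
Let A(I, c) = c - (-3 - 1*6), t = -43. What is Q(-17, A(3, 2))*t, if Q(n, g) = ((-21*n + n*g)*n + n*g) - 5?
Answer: 132526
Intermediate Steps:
A(I, c) = 9 + c (A(I, c) = c - (-3 - 6) = c - 1*(-9) = c + 9 = 9 + c)
Q(n, g) = -5 + g*n + n*(-21*n + g*n) (Q(n, g) = ((-21*n + g*n)*n + g*n) - 5 = (n*(-21*n + g*n) + g*n) - 5 = (g*n + n*(-21*n + g*n)) - 5 = -5 + g*n + n*(-21*n + g*n))
Q(-17, A(3, 2))*t = (-5 - 21*(-17)**2 + (9 + 2)*(-17) + (9 + 2)*(-17)**2)*(-43) = (-5 - 21*289 + 11*(-17) + 11*289)*(-43) = (-5 - 6069 - 187 + 3179)*(-43) = -3082*(-43) = 132526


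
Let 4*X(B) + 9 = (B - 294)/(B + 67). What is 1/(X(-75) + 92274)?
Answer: 32/2953065 ≈ 1.0836e-5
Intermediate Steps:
X(B) = -9/4 + (-294 + B)/(4*(67 + B)) (X(B) = -9/4 + ((B - 294)/(B + 67))/4 = -9/4 + ((-294 + B)/(67 + B))/4 = -9/4 + (-294 + B)/(4*(67 + B)))
1/(X(-75) + 92274) = 1/((-897 - 8*(-75))/(4*(67 - 75)) + 92274) = 1/((1/4)*(-897 + 600)/(-8) + 92274) = 1/((1/4)*(-1/8)*(-297) + 92274) = 1/(297/32 + 92274) = 1/(2953065/32) = 32/2953065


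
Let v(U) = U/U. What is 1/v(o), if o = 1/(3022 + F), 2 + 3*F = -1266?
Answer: 1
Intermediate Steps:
F = -1268/3 (F = -⅔ + (⅓)*(-1266) = -⅔ - 422 = -1268/3 ≈ -422.67)
o = 3/7798 (o = 1/(3022 - 1268/3) = 1/(7798/3) = 3/7798 ≈ 0.00038471)
v(U) = 1
1/v(o) = 1/1 = 1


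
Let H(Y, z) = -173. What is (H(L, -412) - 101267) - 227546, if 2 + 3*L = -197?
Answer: -328986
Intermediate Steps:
L = -199/3 (L = -2/3 + (1/3)*(-197) = -2/3 - 197/3 = -199/3 ≈ -66.333)
(H(L, -412) - 101267) - 227546 = (-173 - 101267) - 227546 = -101440 - 227546 = -328986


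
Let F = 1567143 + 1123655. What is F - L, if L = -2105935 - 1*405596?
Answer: 5202329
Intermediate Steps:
L = -2511531 (L = -2105935 - 405596 = -2511531)
F = 2690798
F - L = 2690798 - 1*(-2511531) = 2690798 + 2511531 = 5202329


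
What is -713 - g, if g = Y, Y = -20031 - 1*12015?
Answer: 31333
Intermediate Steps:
Y = -32046 (Y = -20031 - 12015 = -32046)
g = -32046
-713 - g = -713 - 1*(-32046) = -713 + 32046 = 31333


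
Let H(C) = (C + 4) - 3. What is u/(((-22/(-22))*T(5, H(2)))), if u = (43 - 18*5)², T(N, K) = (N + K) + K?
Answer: 2209/11 ≈ 200.82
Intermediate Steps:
H(C) = 1 + C (H(C) = (4 + C) - 3 = 1 + C)
T(N, K) = N + 2*K (T(N, K) = (K + N) + K = N + 2*K)
u = 2209 (u = (43 - 90)² = (-47)² = 2209)
u/(((-22/(-22))*T(5, H(2)))) = 2209/((-22/(-22))*(5 + 2*(1 + 2))) = 2209/((-22*(-1/22))*(5 + 2*3)) = 2209/(1*(5 + 6)) = 2209/(1*11) = 2209/11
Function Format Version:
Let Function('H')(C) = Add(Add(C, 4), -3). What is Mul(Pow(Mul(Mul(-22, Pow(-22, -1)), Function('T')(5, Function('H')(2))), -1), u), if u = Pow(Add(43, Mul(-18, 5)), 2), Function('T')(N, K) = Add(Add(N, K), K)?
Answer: Rational(2209, 11) ≈ 200.82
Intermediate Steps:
Function('H')(C) = Add(1, C) (Function('H')(C) = Add(Add(4, C), -3) = Add(1, C))
Function('T')(N, K) = Add(N, Mul(2, K)) (Function('T')(N, K) = Add(Add(K, N), K) = Add(N, Mul(2, K)))
u = 2209 (u = Pow(Add(43, -90), 2) = Pow(-47, 2) = 2209)
Mul(Pow(Mul(Mul(-22, Pow(-22, -1)), Function('T')(5, Function('H')(2))), -1), u) = Mul(Pow(Mul(Mul(-22, Pow(-22, -1)), Add(5, Mul(2, Add(1, 2)))), -1), 2209) = Mul(Pow(Mul(Mul(-22, Rational(-1, 22)), Add(5, Mul(2, 3))), -1), 2209) = Mul(Pow(Mul(1, Add(5, 6)), -1), 2209) = Mul(Pow(Mul(1, 11), -1), 2209) = Mul(Pow(11, -1), 2209) = Mul(Rational(1, 11), 2209) = Rational(2209, 11)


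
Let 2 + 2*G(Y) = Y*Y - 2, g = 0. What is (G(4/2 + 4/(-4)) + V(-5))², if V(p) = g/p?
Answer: 9/4 ≈ 2.2500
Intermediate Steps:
G(Y) = -2 + Y²/2 (G(Y) = -1 + (Y*Y - 2)/2 = -1 + (Y² - 2)/2 = -1 + (-2 + Y²)/2 = -1 + (-1 + Y²/2) = -2 + Y²/2)
V(p) = 0 (V(p) = 0/p = 0)
(G(4/2 + 4/(-4)) + V(-5))² = ((-2 + (4/2 + 4/(-4))²/2) + 0)² = ((-2 + (4*(½) + 4*(-¼))²/2) + 0)² = ((-2 + (2 - 1)²/2) + 0)² = ((-2 + (½)*1²) + 0)² = ((-2 + (½)*1) + 0)² = ((-2 + ½) + 0)² = (-3/2 + 0)² = (-3/2)² = 9/4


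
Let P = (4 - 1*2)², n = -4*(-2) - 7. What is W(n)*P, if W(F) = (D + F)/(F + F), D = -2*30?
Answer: -118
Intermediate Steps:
D = -60
n = 1 (n = 8 - 7 = 1)
W(F) = (-60 + F)/(2*F) (W(F) = (-60 + F)/(F + F) = (-60 + F)/((2*F)) = (-60 + F)*(1/(2*F)) = (-60 + F)/(2*F))
P = 4 (P = (4 - 2)² = 2² = 4)
W(n)*P = ((½)*(-60 + 1)/1)*4 = ((½)*1*(-59))*4 = -59/2*4 = -118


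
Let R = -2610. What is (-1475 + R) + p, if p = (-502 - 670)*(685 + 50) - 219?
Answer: -865724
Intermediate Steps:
p = -861639 (p = -1172*735 - 219 = -861420 - 219 = -861639)
(-1475 + R) + p = (-1475 - 2610) - 861639 = -4085 - 861639 = -865724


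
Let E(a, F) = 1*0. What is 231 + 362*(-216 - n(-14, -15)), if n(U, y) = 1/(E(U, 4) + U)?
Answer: -545546/7 ≈ -77935.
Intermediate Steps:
E(a, F) = 0
n(U, y) = 1/U (n(U, y) = 1/(0 + U) = 1/U)
231 + 362*(-216 - n(-14, -15)) = 231 + 362*(-216 - 1/(-14)) = 231 + 362*(-216 - 1*(-1/14)) = 231 + 362*(-216 + 1/14) = 231 + 362*(-3023/14) = 231 - 547163/7 = -545546/7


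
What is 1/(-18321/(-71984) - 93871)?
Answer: -71984/6757191743 ≈ -1.0653e-5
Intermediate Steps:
1/(-18321/(-71984) - 93871) = 1/(-18321*(-1/71984) - 93871) = 1/(18321/71984 - 93871) = 1/(-6757191743/71984) = -71984/6757191743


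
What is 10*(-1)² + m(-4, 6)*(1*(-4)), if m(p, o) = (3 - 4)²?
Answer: 6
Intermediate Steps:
m(p, o) = 1 (m(p, o) = (-1)² = 1)
10*(-1)² + m(-4, 6)*(1*(-4)) = 10*(-1)² + 1*(1*(-4)) = 10*1 + 1*(-4) = 10 - 4 = 6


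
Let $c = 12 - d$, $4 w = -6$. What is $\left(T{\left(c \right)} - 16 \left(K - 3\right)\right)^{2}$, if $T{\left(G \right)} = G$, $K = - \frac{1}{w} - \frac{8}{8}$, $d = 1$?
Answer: $\frac{37249}{9} \approx 4138.8$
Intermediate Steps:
$w = - \frac{3}{2}$ ($w = \frac{1}{4} \left(-6\right) = - \frac{3}{2} \approx -1.5$)
$K = - \frac{1}{3}$ ($K = - \frac{1}{- \frac{3}{2}} - \frac{8}{8} = \left(-1\right) \left(- \frac{2}{3}\right) - 1 = \frac{2}{3} - 1 = - \frac{1}{3} \approx -0.33333$)
$c = 11$ ($c = 12 - 1 = 11$)
$\left(T{\left(c \right)} - 16 \left(K - 3\right)\right)^{2} = \left(11 - 16 \left(- \frac{1}{3} - 3\right)\right)^{2} = \left(11 - - \frac{160}{3}\right)^{2} = \left(11 + \frac{160}{3}\right)^{2} = \left(\frac{193}{3}\right)^{2} = \frac{37249}{9}$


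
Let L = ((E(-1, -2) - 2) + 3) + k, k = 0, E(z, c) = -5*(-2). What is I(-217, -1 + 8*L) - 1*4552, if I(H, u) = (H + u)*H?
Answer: 23658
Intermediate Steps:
E(z, c) = 10
L = 11 (L = ((10 - 2) + 3) + 0 = (8 + 3) + 0 = 11 + 0 = 11)
I(H, u) = H*(H + u)
I(-217, -1 + 8*L) - 1*4552 = -217*(-217 + (-1 + 8*11)) - 1*4552 = -217*(-217 + (-1 + 88)) - 4552 = -217*(-217 + 87) - 4552 = -217*(-130) - 4552 = 28210 - 4552 = 23658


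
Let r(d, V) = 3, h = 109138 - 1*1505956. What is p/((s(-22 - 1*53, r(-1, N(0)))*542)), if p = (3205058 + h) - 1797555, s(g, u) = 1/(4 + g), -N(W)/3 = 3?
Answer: -758635/542 ≈ -1399.7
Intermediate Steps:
N(W) = -9 (N(W) = -3*3 = -9)
h = -1396818 (h = 109138 - 1505956 = -1396818)
p = 10685 (p = (3205058 - 1396818) - 1797555 = 1808240 - 1797555 = 10685)
p/((s(-22 - 1*53, r(-1, N(0)))*542)) = 10685/((542/(4 + (-22 - 1*53)))) = 10685/((542/(4 + (-22 - 53)))) = 10685/((542/(4 - 75))) = 10685/((542/(-71))) = 10685/((-1/71*542)) = 10685/(-542/71) = 10685*(-71/542) = -758635/542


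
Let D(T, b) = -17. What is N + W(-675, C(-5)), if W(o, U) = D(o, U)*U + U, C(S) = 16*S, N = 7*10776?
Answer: 76712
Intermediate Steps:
N = 75432
W(o, U) = -16*U (W(o, U) = -17*U + U = -16*U)
N + W(-675, C(-5)) = 75432 - 256*(-5) = 75432 - 16*(-80) = 75432 + 1280 = 76712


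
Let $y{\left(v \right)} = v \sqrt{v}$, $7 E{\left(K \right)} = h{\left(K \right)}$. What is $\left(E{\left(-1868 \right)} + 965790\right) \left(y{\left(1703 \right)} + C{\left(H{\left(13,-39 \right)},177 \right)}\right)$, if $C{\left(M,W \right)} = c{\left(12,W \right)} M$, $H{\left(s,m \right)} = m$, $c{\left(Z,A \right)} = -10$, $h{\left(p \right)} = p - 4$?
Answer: $\frac{2635876620}{7} + \frac{11509994574 \sqrt{1703}}{7} \approx 6.8232 \cdot 10^{10}$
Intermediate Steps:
$h{\left(p \right)} = -4 + p$ ($h{\left(p \right)} = p - 4 = -4 + p$)
$C{\left(M,W \right)} = - 10 M$
$E{\left(K \right)} = - \frac{4}{7} + \frac{K}{7}$ ($E{\left(K \right)} = \frac{-4 + K}{7} = - \frac{4}{7} + \frac{K}{7}$)
$y{\left(v \right)} = v^{\frac{3}{2}}$
$\left(E{\left(-1868 \right)} + 965790\right) \left(y{\left(1703 \right)} + C{\left(H{\left(13,-39 \right)},177 \right)}\right) = \left(\left(- \frac{4}{7} + \frac{1}{7} \left(-1868\right)\right) + 965790\right) \left(1703^{\frac{3}{2}} - -390\right) = \left(\left(- \frac{4}{7} - \frac{1868}{7}\right) + 965790\right) \left(1703 \sqrt{1703} + 390\right) = \left(- \frac{1872}{7} + 965790\right) \left(390 + 1703 \sqrt{1703}\right) = \frac{6758658 \left(390 + 1703 \sqrt{1703}\right)}{7} = \frac{2635876620}{7} + \frac{11509994574 \sqrt{1703}}{7}$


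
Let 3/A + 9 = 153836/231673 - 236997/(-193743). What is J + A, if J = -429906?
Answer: -5083320915724787/11824249786 ≈ -4.2991e+5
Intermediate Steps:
A = -4987224671/11824249786 (A = 3/(-9 + (153836/231673 - 236997/(-193743))) = 3/(-9 + (153836*(1/231673) - 236997*(-1/193743))) = 3/(-9 + (153836/231673 + 26333/21527)) = 3/(-9 + 9412272681/4987224671) = 3/(-35472749358/4987224671) = 3*(-4987224671/35472749358) = -4987224671/11824249786 ≈ -0.42178)
J + A = -429906 - 4987224671/11824249786 = -5083320915724787/11824249786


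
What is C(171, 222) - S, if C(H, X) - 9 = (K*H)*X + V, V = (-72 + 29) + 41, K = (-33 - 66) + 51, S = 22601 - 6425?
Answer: -1838345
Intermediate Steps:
S = 16176
K = -48 (K = -99 + 51 = -48)
V = -2 (V = -43 + 41 = -2)
C(H, X) = 7 - 48*H*X (C(H, X) = 9 + ((-48*H)*X - 2) = 9 + (-48*H*X - 2) = 9 + (-2 - 48*H*X) = 7 - 48*H*X)
C(171, 222) - S = (7 - 48*171*222) - 1*16176 = (7 - 1822176) - 16176 = -1822169 - 16176 = -1838345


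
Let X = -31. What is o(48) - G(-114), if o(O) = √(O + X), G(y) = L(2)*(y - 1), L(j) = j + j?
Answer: 460 + √17 ≈ 464.12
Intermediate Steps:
L(j) = 2*j
G(y) = -4 + 4*y (G(y) = (2*2)*(y - 1) = 4*(-1 + y) = -4 + 4*y)
o(O) = √(-31 + O) (o(O) = √(O - 31) = √(-31 + O))
o(48) - G(-114) = √(-31 + 48) - (-4 + 4*(-114)) = √17 - (-4 - 456) = √17 - 1*(-460) = √17 + 460 = 460 + √17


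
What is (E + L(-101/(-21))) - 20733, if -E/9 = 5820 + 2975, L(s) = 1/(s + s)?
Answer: -20177355/202 ≈ -99888.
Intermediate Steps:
L(s) = 1/(2*s)
E = -79155 (E = -9*(5820 + 2975) = -9*8795 = -79155)
(E + L(-101/(-21))) - 20733 = (-79155 + 1/(2*((-101/(-21))))) - 20733 = (-79155 + 1/(2*((-101*(-1/21))))) - 20733 = (-79155 + 1/(2*(101/21))) - 20733 = (-79155 + (½)*(21/101)) - 20733 = (-79155 + 21/202) - 20733 = -15989289/202 - 20733 = -20177355/202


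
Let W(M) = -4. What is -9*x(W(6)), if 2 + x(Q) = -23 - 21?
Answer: 414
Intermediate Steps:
x(Q) = -46 (x(Q) = -2 + (-23 - 21) = -2 - 44 = -46)
-9*x(W(6)) = -9*(-46) = 414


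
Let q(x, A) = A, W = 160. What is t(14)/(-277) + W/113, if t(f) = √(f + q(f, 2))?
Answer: 43868/31301 ≈ 1.4015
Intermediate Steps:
t(f) = √(2 + f) (t(f) = √(f + 2) = √(2 + f))
t(14)/(-277) + W/113 = √(2 + 14)/(-277) + 160/113 = √16*(-1/277) + 160*(1/113) = 4*(-1/277) + 160/113 = -4/277 + 160/113 = 43868/31301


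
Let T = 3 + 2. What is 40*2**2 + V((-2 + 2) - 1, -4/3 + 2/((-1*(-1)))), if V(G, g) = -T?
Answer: 155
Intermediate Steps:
T = 5
V(G, g) = -5 (V(G, g) = -1*5 = -5)
40*2**2 + V((-2 + 2) - 1, -4/3 + 2/((-1*(-1)))) = 40*2**2 - 5 = 40*4 - 5 = 160 - 5 = 155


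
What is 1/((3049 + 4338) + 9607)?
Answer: 1/16994 ≈ 5.8844e-5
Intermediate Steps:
1/((3049 + 4338) + 9607) = 1/(7387 + 9607) = 1/16994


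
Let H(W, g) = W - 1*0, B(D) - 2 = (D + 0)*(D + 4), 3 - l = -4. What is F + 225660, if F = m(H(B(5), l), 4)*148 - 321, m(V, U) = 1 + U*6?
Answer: 229039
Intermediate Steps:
l = 7 (l = 3 - 1*(-4) = 3 + 4 = 7)
B(D) = 2 + D*(4 + D) (B(D) = 2 + (D + 0)*(D + 4) = 2 + D*(4 + D))
H(W, g) = W (H(W, g) = W + 0 = W)
m(V, U) = 1 + 6*U
F = 3379 (F = (1 + 6*4)*148 - 321 = (1 + 24)*148 - 321 = 25*148 - 321 = 3700 - 321 = 3379)
F + 225660 = 3379 + 225660 = 229039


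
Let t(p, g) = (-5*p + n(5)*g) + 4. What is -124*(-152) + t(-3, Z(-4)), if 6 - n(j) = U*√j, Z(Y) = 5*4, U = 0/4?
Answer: 18987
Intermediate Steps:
U = 0 (U = 0*(¼) = 0)
Z(Y) = 20
n(j) = 6 (n(j) = 6 - 0*√j = 6 - 1*0 = 6 + 0 = 6)
t(p, g) = 4 - 5*p + 6*g (t(p, g) = (-5*p + 6*g) + 4 = 4 - 5*p + 6*g)
-124*(-152) + t(-3, Z(-4)) = -124*(-152) + (4 - 5*(-3) + 6*20) = 18848 + (4 + 15 + 120) = 18848 + 139 = 18987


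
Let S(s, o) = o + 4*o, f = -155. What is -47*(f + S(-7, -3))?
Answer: 7990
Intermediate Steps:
S(s, o) = 5*o
-47*(f + S(-7, -3)) = -47*(-155 + 5*(-3)) = -47*(-155 - 15) = -47*(-170) = 7990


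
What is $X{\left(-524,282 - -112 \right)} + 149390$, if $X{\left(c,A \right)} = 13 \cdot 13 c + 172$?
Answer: $61006$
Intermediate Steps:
$X{\left(c,A \right)} = 172 + 169 c$ ($X{\left(c,A \right)} = 169 c + 172 = 172 + 169 c$)
$X{\left(-524,282 - -112 \right)} + 149390 = \left(172 + 169 \left(-524\right)\right) + 149390 = \left(172 - 88556\right) + 149390 = -88384 + 149390 = 61006$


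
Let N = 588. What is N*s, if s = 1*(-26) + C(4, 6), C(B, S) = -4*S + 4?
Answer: -27048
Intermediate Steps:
C(B, S) = 4 - 4*S
s = -46 (s = 1*(-26) + (4 - 4*6) = -26 + (4 - 24) = -26 - 20 = -46)
N*s = 588*(-46) = -27048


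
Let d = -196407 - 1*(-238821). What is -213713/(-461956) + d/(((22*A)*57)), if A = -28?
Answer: -22896801/30720074 ≈ -0.74534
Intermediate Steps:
d = 42414 (d = -196407 + 238821 = 42414)
-213713/(-461956) + d/(((22*A)*57)) = -213713/(-461956) + 42414/(((22*(-28))*57)) = -213713*(-1/461956) + 42414/((-616*57)) = 213713/461956 + 42414/(-35112) = 213713/461956 + 42414*(-1/35112) = 213713/461956 - 7069/5852 = -22896801/30720074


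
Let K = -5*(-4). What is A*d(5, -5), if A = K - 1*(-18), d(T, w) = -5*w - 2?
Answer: 874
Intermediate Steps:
K = 20
d(T, w) = -2 - 5*w
A = 38 (A = 20 - 1*(-18) = 20 + 18 = 38)
A*d(5, -5) = 38*(-2 - 5*(-5)) = 38*(-2 + 25) = 38*23 = 874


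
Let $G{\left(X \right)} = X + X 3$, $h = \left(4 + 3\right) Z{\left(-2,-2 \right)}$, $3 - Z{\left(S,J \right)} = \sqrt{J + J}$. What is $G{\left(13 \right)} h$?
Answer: $1092 - 728 i \approx 1092.0 - 728.0 i$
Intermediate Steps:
$Z{\left(S,J \right)} = 3 - \sqrt{2} \sqrt{J}$ ($Z{\left(S,J \right)} = 3 - \sqrt{J + J} = 3 - \sqrt{2 J} = 3 - \sqrt{2} \sqrt{J}$)
$h = 21 - 14 i$ ($h = \left(4 + 3\right) \left(3 - \sqrt{2} \sqrt{-2}\right) = 7 \left(3 - \sqrt{2} i \sqrt{2}\right) = 7 \left(3 - 2 i\right) = 21 - 14 i \approx 21.0 - 14.0 i$)
$G{\left(X \right)} = 4 X$ ($G{\left(X \right)} = X + 3 X = 4 X$)
$G{\left(13 \right)} h = 4 \cdot 13 \left(21 - 14 i\right) = 52 \left(21 - 14 i\right) = 1092 - 728 i$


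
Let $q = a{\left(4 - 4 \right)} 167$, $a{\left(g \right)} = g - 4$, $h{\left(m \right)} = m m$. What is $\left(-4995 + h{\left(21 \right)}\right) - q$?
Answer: $-3886$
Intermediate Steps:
$h{\left(m \right)} = m^{2}$
$a{\left(g \right)} = -4 + g$
$q = -668$ ($q = \left(-4 + \left(4 - 4\right)\right) 167 = \left(-4 + 0\right) 167 = \left(-4\right) 167 = -668$)
$\left(-4995 + h{\left(21 \right)}\right) - q = \left(-4995 + 21^{2}\right) - -668 = \left(-4995 + 441\right) + 668 = -4554 + 668 = -3886$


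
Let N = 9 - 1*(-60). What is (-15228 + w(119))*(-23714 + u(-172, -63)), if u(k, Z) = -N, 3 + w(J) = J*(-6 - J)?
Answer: 716010998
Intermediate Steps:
w(J) = -3 + J*(-6 - J)
N = 69 (N = 9 + 60 = 69)
u(k, Z) = -69 (u(k, Z) = -1*69 = -69)
(-15228 + w(119))*(-23714 + u(-172, -63)) = (-15228 + (-3 - 1*119² - 6*119))*(-23714 - 69) = (-15228 + (-3 - 1*14161 - 714))*(-23783) = (-15228 + (-3 - 14161 - 714))*(-23783) = (-15228 - 14878)*(-23783) = -30106*(-23783) = 716010998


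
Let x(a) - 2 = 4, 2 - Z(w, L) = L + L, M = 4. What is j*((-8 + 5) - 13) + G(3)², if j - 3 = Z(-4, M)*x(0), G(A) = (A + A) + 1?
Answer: 577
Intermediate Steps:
Z(w, L) = 2 - 2*L (Z(w, L) = 2 - (L + L) = 2 - 2*L)
G(A) = 1 + 2*A (G(A) = 2*A + 1 = 1 + 2*A)
x(a) = 6 (x(a) = 2 + 4 = 6)
j = -33 (j = 3 + (2 - 2*4)*6 = 3 + (2 - 8)*6 = 3 - 6*6 = 3 - 36 = -33)
j*((-8 + 5) - 13) + G(3)² = -33*((-8 + 5) - 13) + (1 + 2*3)² = -33*(-3 - 13) + (1 + 6)² = -33*(-16) + 7² = 528 + 49 = 577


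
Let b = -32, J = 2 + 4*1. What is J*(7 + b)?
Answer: -150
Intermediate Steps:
J = 6 (J = 2 + 4 = 6)
J*(7 + b) = 6*(7 - 32) = 6*(-25) = -150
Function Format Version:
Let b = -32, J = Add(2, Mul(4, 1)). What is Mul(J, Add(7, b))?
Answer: -150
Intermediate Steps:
J = 6 (J = Add(2, 4) = 6)
Mul(J, Add(7, b)) = Mul(6, Add(7, -32)) = Mul(6, -25) = -150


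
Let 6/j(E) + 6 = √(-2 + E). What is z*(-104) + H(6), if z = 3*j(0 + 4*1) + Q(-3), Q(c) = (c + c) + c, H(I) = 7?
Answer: 21647/17 + 936*√2/17 ≈ 1351.2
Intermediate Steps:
j(E) = 6/(-6 + √(-2 + E))
Q(c) = 3*c (Q(c) = 2*c + c = 3*c)
z = -9 + 18/(-6 + √2) (z = 3*(6/(-6 + √(-2 + (0 + 4*1)))) + 3*(-3) = 3*(6/(-6 + √(-2 + (0 + 4)))) - 9 = 3*(6/(-6 + √(-2 + 4))) - 9 = 3*(6/(-6 + √2)) - 9 = 18/(-6 + √2) - 9 = -9 + 18/(-6 + √2) ≈ -12.925)
z*(-104) + H(6) = (-207/17 - 9*√2/17)*(-104) + 7 = (21528/17 + 936*√2/17) + 7 = 21647/17 + 936*√2/17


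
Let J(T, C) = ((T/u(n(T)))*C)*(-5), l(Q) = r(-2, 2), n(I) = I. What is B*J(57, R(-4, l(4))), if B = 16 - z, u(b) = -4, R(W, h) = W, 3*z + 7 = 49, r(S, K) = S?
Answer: -570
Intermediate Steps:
z = 14 (z = -7/3 + (⅓)*49 = -7/3 + 49/3 = 14)
l(Q) = -2
J(T, C) = 5*C*T/4 (J(T, C) = ((T/(-4))*C)*(-5) = ((T*(-¼))*C)*(-5) = ((-T/4)*C)*(-5) = -C*T/4*(-5) = 5*C*T/4)
B = 2 (B = 16 - 1*14 = 16 - 14 = 2)
B*J(57, R(-4, l(4))) = 2*((5/4)*(-4)*57) = 2*(-285) = -570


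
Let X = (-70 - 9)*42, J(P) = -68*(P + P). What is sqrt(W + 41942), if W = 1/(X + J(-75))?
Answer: sqrt(1986453823290)/6882 ≈ 204.80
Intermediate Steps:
J(P) = -136*P
X = -3318 (X = -79*42 = -3318)
W = 1/6882 (W = 1/(-3318 - 136*(-75)) = 1/(-3318 + 10200) = 1/6882 ≈ 0.00014531)
sqrt(W + 41942) = sqrt(1/6882 + 41942) = sqrt(288644845/6882) = sqrt(1986453823290)/6882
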